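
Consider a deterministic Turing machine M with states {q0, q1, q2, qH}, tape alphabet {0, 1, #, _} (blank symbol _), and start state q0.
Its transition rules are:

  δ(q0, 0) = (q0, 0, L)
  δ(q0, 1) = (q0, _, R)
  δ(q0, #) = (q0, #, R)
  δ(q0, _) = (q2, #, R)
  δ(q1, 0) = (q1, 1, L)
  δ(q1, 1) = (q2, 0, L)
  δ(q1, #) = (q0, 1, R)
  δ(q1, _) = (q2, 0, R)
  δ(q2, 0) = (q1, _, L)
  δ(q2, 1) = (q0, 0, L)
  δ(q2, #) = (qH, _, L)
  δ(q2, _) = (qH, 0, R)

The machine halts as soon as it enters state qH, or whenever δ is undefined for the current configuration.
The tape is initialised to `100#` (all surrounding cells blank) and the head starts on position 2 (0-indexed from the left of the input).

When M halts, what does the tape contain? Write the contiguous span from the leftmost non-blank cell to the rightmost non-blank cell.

11#

state=q0 head=2 tape=10[0]#   (q0,0)→(q0,0,L)
state=q0 head=1 tape=1[0]0#   (q0,0)→(q0,0,L)
state=q0 head=0 tape=[1]00#   (q0,1)→(q0,_,R)
state=q0 head=1 tape=_[0]0#   (q0,0)→(q0,0,L)
state=q0 head=0 tape=[_]00#   (q0,_)→(q2,#,R)
state=q2 head=1 tape=#[0]0#   (q2,0)→(q1,_,L)
state=q1 head=0 tape=[#]_0#   (q1,#)→(q0,1,R)
state=q0 head=1 tape=1[_]0#   (q0,_)→(q2,#,R)
state=q2 head=2 tape=1#[0]#   (q2,0)→(q1,_,L)
state=q1 head=1 tape=1[#]_#   (q1,#)→(q0,1,R)
state=q0 head=2 tape=11[_]#   (q0,_)→(q2,#,R)
state=q2 head=3 tape=11#[#]   (q2,#)→(qH,_,L)
state=qH head=2 tape=11[#]_
The non-blank tape span at halt is 11#.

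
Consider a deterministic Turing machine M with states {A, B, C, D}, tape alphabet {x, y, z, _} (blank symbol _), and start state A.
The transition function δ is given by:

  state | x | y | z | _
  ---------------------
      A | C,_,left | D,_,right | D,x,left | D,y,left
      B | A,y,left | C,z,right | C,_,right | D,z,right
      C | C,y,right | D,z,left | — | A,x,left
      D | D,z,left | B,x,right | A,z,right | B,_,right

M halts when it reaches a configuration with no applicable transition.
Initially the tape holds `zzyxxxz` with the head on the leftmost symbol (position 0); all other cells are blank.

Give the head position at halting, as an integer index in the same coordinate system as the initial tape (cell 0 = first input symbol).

-1

state=A head=0 tape=__[z]zyxxxz   (A,z)→(D,x,left)
state=D head=-1 tape=_[_]xzyxxxz   (D,_)→(B,_,right)
state=B head=0 tape=__[x]zyxxxz   (B,x)→(A,y,left)
state=A head=-1 tape=_[_]yzyxxxz   (A,_)→(D,y,left)
state=D head=-2 tape=[_]yyzyxxxz   (D,_)→(B,_,right)
state=B head=-1 tape=_[y]yzyxxxz   (B,y)→(C,z,right)
state=C head=0 tape=_z[y]zyxxxz   (C,y)→(D,z,left)
state=D head=-1 tape=_[z]zzyxxxz   (D,z)→(A,z,right)
state=A head=0 tape=_z[z]zyxxxz   (A,z)→(D,x,left)
state=D head=-1 tape=_[z]xzyxxxz   (D,z)→(A,z,right)
state=A head=0 tape=_z[x]zyxxxz   (A,x)→(C,_,left)
state=C head=-1 tape=_[z]_zyxxxz
At halt the head is at cell -1.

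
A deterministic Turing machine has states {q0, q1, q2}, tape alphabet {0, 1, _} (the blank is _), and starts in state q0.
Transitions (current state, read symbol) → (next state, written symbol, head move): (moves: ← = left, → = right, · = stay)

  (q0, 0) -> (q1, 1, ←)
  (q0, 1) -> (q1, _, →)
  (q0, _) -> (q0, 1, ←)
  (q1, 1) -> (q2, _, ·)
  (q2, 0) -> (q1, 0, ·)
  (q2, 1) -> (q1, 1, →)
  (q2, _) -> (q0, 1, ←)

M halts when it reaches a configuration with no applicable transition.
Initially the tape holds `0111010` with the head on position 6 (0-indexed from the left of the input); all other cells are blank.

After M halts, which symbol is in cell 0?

1

q0 | _011101[0]   read 0 → write 1, move ←, go to q1
q1 | _01110[1]1   read 1 → write _, move ·, go to q2
q2 | _01110[_]1   read _ → write 1, move ←, go to q0
q0 | _0111[0]11   read 0 → write 1, move ←, go to q1
q1 | _011[1]111   read 1 → write _, move ·, go to q2
q2 | _011[_]111   read _ → write 1, move ←, go to q0
q0 | _01[1]1111   read 1 → write _, move →, go to q1
q1 | _01_[1]111   read 1 → write _, move ·, go to q2
q2 | _01_[_]111   read _ → write 1, move ←, go to q0
q0 | _01[_]1111   read _ → write 1, move ←, go to q0
q0 | _0[1]11111   read 1 → write _, move →, go to q1
q1 | _0_[1]1111   read 1 → write _, move ·, go to q2
q2 | _0_[_]1111   read _ → write 1, move ←, go to q0
q0 | _0[_]11111   read _ → write 1, move ←, go to q0
q0 | _[0]111111   read 0 → write 1, move ←, go to q1
q1 | [_]1111111
Cell 0 holds 1 when M halts.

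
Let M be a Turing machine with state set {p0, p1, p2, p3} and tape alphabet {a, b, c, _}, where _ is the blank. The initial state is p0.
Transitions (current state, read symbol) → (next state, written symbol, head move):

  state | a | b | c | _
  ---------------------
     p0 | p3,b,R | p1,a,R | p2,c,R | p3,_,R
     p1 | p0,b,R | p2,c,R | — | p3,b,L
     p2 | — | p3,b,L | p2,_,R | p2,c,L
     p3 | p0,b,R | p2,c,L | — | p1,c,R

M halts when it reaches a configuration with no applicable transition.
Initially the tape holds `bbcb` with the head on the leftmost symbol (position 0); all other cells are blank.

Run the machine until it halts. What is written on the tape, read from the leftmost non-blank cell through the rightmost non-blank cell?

state=p0 head=0 tape=[b]bcb____   (p0,b)→(p1,a,R)
state=p1 head=1 tape=a[b]cb____   (p1,b)→(p2,c,R)
state=p2 head=2 tape=ac[c]b____   (p2,c)→(p2,_,R)
state=p2 head=3 tape=ac_[b]____   (p2,b)→(p3,b,L)
state=p3 head=2 tape=ac[_]b____   (p3,_)→(p1,c,R)
state=p1 head=3 tape=acc[b]____   (p1,b)→(p2,c,R)
state=p2 head=4 tape=accc[_]___   (p2,_)→(p2,c,L)
state=p2 head=3 tape=acc[c]c___   (p2,c)→(p2,_,R)
state=p2 head=4 tape=acc_[c]___   (p2,c)→(p2,_,R)
state=p2 head=5 tape=acc__[_]__   (p2,_)→(p2,c,L)
state=p2 head=4 tape=acc_[_]c__   (p2,_)→(p2,c,L)
state=p2 head=3 tape=acc[_]cc__   (p2,_)→(p2,c,L)
state=p2 head=2 tape=ac[c]ccc__   (p2,c)→(p2,_,R)
state=p2 head=3 tape=ac_[c]cc__   (p2,c)→(p2,_,R)
state=p2 head=4 tape=ac__[c]c__   (p2,c)→(p2,_,R)
state=p2 head=5 tape=ac___[c]__   (p2,c)→(p2,_,R)
state=p2 head=6 tape=ac____[_]_   (p2,_)→(p2,c,L)
state=p2 head=5 tape=ac___[_]c_   (p2,_)→(p2,c,L)
state=p2 head=4 tape=ac__[_]cc_   (p2,_)→(p2,c,L)
state=p2 head=3 tape=ac_[_]ccc_   (p2,_)→(p2,c,L)
state=p2 head=2 tape=ac[_]cccc_   (p2,_)→(p2,c,L)
state=p2 head=1 tape=a[c]ccccc_   (p2,c)→(p2,_,R)
state=p2 head=2 tape=a_[c]cccc_   (p2,c)→(p2,_,R)
state=p2 head=3 tape=a__[c]ccc_   (p2,c)→(p2,_,R)
state=p2 head=4 tape=a___[c]cc_   (p2,c)→(p2,_,R)
state=p2 head=5 tape=a____[c]c_   (p2,c)→(p2,_,R)
state=p2 head=6 tape=a_____[c]_   (p2,c)→(p2,_,R)
state=p2 head=7 tape=a______[_]   (p2,_)→(p2,c,L)
state=p2 head=6 tape=a_____[_]c   (p2,_)→(p2,c,L)
state=p2 head=5 tape=a____[_]cc   (p2,_)→(p2,c,L)
state=p2 head=4 tape=a___[_]ccc   (p2,_)→(p2,c,L)
state=p2 head=3 tape=a__[_]cccc   (p2,_)→(p2,c,L)
state=p2 head=2 tape=a_[_]ccccc   (p2,_)→(p2,c,L)
state=p2 head=1 tape=a[_]cccccc   (p2,_)→(p2,c,L)
state=p2 head=0 tape=[a]ccccccc
The non-blank tape span at halt is accccccc.

accccccc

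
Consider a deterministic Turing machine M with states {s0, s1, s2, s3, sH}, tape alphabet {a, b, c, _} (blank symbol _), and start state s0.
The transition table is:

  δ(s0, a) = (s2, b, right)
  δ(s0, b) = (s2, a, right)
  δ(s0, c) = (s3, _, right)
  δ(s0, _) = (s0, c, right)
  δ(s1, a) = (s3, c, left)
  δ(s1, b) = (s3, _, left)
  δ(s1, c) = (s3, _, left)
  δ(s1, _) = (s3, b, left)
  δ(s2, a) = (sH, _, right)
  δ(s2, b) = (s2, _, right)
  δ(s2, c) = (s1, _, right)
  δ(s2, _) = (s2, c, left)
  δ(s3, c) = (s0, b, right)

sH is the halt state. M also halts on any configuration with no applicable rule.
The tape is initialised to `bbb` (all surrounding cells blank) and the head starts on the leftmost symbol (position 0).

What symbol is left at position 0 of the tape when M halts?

_

state=s0 head=0 tape=[b]bb_   (s0,b)→(s2,a,right)
state=s2 head=1 tape=a[b]b_   (s2,b)→(s2,_,right)
state=s2 head=2 tape=a_[b]_   (s2,b)→(s2,_,right)
state=s2 head=3 tape=a__[_]   (s2,_)→(s2,c,left)
state=s2 head=2 tape=a_[_]c   (s2,_)→(s2,c,left)
state=s2 head=1 tape=a[_]cc   (s2,_)→(s2,c,left)
state=s2 head=0 tape=[a]ccc   (s2,a)→(sH,_,right)
state=sH head=1 tape=_[c]cc
Cell 0 holds _ when M halts.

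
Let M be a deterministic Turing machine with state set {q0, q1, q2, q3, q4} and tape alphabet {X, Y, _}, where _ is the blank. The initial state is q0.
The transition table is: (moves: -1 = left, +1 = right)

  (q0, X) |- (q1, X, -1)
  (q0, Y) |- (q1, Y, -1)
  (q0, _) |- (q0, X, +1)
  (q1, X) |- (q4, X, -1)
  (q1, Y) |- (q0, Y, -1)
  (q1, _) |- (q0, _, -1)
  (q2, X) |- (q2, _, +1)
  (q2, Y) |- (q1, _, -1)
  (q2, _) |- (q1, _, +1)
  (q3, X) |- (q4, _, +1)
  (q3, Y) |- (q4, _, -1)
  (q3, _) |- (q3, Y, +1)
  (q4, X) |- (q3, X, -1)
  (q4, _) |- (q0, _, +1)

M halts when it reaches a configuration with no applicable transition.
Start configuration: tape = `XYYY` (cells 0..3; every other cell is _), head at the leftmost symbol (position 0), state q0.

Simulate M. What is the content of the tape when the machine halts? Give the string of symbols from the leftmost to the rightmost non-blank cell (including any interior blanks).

state=q0 head=0 tape=___[X]YYY   (q0,X)→(q1,X,-1)
state=q1 head=-1 tape=__[_]XYYY   (q1,_)→(q0,_,-1)
state=q0 head=-2 tape=_[_]_XYYY   (q0,_)→(q0,X,+1)
state=q0 head=-1 tape=_X[_]XYYY   (q0,_)→(q0,X,+1)
state=q0 head=0 tape=_XX[X]YYY   (q0,X)→(q1,X,-1)
state=q1 head=-1 tape=_X[X]XYYY   (q1,X)→(q4,X,-1)
state=q4 head=-2 tape=_[X]XXYYY   (q4,X)→(q3,X,-1)
state=q3 head=-3 tape=[_]XXXYYY   (q3,_)→(q3,Y,+1)
state=q3 head=-2 tape=Y[X]XXYYY   (q3,X)→(q4,_,+1)
state=q4 head=-1 tape=Y_[X]XYYY   (q4,X)→(q3,X,-1)
state=q3 head=-2 tape=Y[_]XXYYY   (q3,_)→(q3,Y,+1)
state=q3 head=-1 tape=YY[X]XYYY   (q3,X)→(q4,_,+1)
state=q4 head=0 tape=YY_[X]YYY   (q4,X)→(q3,X,-1)
state=q3 head=-1 tape=YY[_]XYYY   (q3,_)→(q3,Y,+1)
state=q3 head=0 tape=YYY[X]YYY   (q3,X)→(q4,_,+1)
state=q4 head=1 tape=YYY_[Y]YY
The non-blank tape span at halt is YYY_YYY.

YYY_YYY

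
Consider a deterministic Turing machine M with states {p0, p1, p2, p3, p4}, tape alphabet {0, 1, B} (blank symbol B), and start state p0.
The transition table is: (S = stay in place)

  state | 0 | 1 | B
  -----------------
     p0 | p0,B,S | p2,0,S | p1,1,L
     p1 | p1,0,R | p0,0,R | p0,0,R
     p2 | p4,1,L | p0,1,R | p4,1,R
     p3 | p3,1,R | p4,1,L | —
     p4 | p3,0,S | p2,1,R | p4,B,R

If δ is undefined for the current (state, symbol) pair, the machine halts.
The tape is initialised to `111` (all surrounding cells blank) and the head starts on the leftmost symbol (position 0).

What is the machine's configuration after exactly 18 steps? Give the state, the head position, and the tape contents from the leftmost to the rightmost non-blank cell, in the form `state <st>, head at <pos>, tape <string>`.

state=p0 head=0 tape=B[1]11BB   (p0,1)→(p2,0,S)
state=p2 head=0 tape=B[0]11BB   (p2,0)→(p4,1,L)
state=p4 head=-1 tape=[B]111BB   (p4,B)→(p4,B,R)
state=p4 head=0 tape=B[1]11BB   (p4,1)→(p2,1,R)
state=p2 head=1 tape=B1[1]1BB   (p2,1)→(p0,1,R)
state=p0 head=2 tape=B11[1]BB   (p0,1)→(p2,0,S)
state=p2 head=2 tape=B11[0]BB   (p2,0)→(p4,1,L)
state=p4 head=1 tape=B1[1]1BB   (p4,1)→(p2,1,R)
state=p2 head=2 tape=B11[1]BB   (p2,1)→(p0,1,R)
state=p0 head=3 tape=B111[B]B   (p0,B)→(p1,1,L)
state=p1 head=2 tape=B11[1]1B   (p1,1)→(p0,0,R)
state=p0 head=3 tape=B110[1]B   (p0,1)→(p2,0,S)
state=p2 head=3 tape=B110[0]B   (p2,0)→(p4,1,L)
state=p4 head=2 tape=B11[0]1B   (p4,0)→(p3,0,S)
state=p3 head=2 tape=B11[0]1B   (p3,0)→(p3,1,R)
state=p3 head=3 tape=B111[1]B   (p3,1)→(p4,1,L)
state=p4 head=2 tape=B11[1]1B   (p4,1)→(p2,1,R)
state=p2 head=3 tape=B111[1]B   (p2,1)→(p0,1,R)
state=p0 head=4 tape=B1111[B]
After 18 steps: state p0, head at 4, tape 1111.

state p0, head at 4, tape 1111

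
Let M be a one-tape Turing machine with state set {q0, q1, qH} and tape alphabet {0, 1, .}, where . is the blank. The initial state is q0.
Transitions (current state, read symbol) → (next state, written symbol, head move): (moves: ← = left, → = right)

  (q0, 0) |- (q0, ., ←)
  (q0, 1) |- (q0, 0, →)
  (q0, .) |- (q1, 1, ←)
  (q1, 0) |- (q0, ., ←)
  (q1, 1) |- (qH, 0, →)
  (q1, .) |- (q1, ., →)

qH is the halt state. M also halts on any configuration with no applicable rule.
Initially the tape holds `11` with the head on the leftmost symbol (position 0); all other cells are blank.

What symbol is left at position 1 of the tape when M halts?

q0 | ..[1]1.   read 1 → write 0, move →, go to q0
q0 | ..0[1].   read 1 → write 0, move →, go to q0
q0 | ..00[.]   read . → write 1, move ←, go to q1
q1 | ..0[0]1   read 0 → write ., move ←, go to q0
q0 | ..[0].1   read 0 → write ., move ←, go to q0
q0 | .[.]..1   read . → write 1, move ←, go to q1
q1 | [.]1..1   read . → write ., move →, go to q1
q1 | .[1]..1   read 1 → write 0, move →, go to qH
qH | .0[.].1
Cell 1 holds . when M halts.

.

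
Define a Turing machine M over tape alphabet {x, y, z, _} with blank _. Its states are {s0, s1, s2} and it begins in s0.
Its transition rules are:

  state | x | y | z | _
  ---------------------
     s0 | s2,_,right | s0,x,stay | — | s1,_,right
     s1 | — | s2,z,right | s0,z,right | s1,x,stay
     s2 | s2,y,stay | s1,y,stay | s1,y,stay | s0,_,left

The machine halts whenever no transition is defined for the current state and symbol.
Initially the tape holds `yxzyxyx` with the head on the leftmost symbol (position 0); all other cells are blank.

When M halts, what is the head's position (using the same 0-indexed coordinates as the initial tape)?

s0 | [y]xzyxyx_   read y → write x, move stay, go to s0
s0 | [x]xzyxyx_   read x → write _, move right, go to s2
s2 | _[x]zyxyx_   read x → write y, move stay, go to s2
s2 | _[y]zyxyx_   read y → write y, move stay, go to s1
s1 | _[y]zyxyx_   read y → write z, move right, go to s2
s2 | _z[z]yxyx_   read z → write y, move stay, go to s1
s1 | _z[y]yxyx_   read y → write z, move right, go to s2
s2 | _zz[y]xyx_   read y → write y, move stay, go to s1
s1 | _zz[y]xyx_   read y → write z, move right, go to s2
s2 | _zzz[x]yx_   read x → write y, move stay, go to s2
s2 | _zzz[y]yx_   read y → write y, move stay, go to s1
s1 | _zzz[y]yx_   read y → write z, move right, go to s2
s2 | _zzzz[y]x_   read y → write y, move stay, go to s1
s1 | _zzzz[y]x_   read y → write z, move right, go to s2
s2 | _zzzzz[x]_   read x → write y, move stay, go to s2
s2 | _zzzzz[y]_   read y → write y, move stay, go to s1
s1 | _zzzzz[y]_   read y → write z, move right, go to s2
s2 | _zzzzzz[_]   read _ → write _, move left, go to s0
s0 | _zzzzz[z]_
At halt the head is at cell 6.

6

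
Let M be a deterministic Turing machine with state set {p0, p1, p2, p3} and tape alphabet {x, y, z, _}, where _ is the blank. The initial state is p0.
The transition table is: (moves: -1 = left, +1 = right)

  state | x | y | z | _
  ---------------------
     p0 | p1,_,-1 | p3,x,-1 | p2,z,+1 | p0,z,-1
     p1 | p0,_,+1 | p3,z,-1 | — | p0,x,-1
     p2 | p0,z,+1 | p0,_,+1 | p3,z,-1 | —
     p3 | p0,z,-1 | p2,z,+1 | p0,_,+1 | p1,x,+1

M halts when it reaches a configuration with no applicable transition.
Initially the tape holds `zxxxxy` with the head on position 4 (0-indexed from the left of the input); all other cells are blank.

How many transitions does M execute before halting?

31

state=p0 head=4 tape=zxxx[x]y__   (p0,x)→(p1,_,-1)
state=p1 head=3 tape=zxx[x]_y__   (p1,x)→(p0,_,+1)
state=p0 head=4 tape=zxx_[_]y__   (p0,_)→(p0,z,-1)
state=p0 head=3 tape=zxx[_]zy__   (p0,_)→(p0,z,-1)
state=p0 head=2 tape=zx[x]zzy__   (p0,x)→(p1,_,-1)
state=p1 head=1 tape=z[x]_zzy__   (p1,x)→(p0,_,+1)
state=p0 head=2 tape=z_[_]zzy__   (p0,_)→(p0,z,-1)
state=p0 head=1 tape=z[_]zzzy__   (p0,_)→(p0,z,-1)
state=p0 head=0 tape=[z]zzzzy__   (p0,z)→(p2,z,+1)
state=p2 head=1 tape=z[z]zzzy__   (p2,z)→(p3,z,-1)
state=p3 head=0 tape=[z]zzzzy__   (p3,z)→(p0,_,+1)
state=p0 head=1 tape=_[z]zzzy__   (p0,z)→(p2,z,+1)
state=p2 head=2 tape=_z[z]zzy__   (p2,z)→(p3,z,-1)
state=p3 head=1 tape=_[z]zzzy__   (p3,z)→(p0,_,+1)
state=p0 head=2 tape=__[z]zzy__   (p0,z)→(p2,z,+1)
state=p2 head=3 tape=__z[z]zy__   (p2,z)→(p3,z,-1)
state=p3 head=2 tape=__[z]zzy__   (p3,z)→(p0,_,+1)
state=p0 head=3 tape=___[z]zy__   (p0,z)→(p2,z,+1)
state=p2 head=4 tape=___z[z]y__   (p2,z)→(p3,z,-1)
state=p3 head=3 tape=___[z]zy__   (p3,z)→(p0,_,+1)
state=p0 head=4 tape=____[z]y__   (p0,z)→(p2,z,+1)
state=p2 head=5 tape=____z[y]__   (p2,y)→(p0,_,+1)
state=p0 head=6 tape=____z_[_]_   (p0,_)→(p0,z,-1)
state=p0 head=5 tape=____z[_]z_   (p0,_)→(p0,z,-1)
state=p0 head=4 tape=____[z]zz_   (p0,z)→(p2,z,+1)
state=p2 head=5 tape=____z[z]z_   (p2,z)→(p3,z,-1)
state=p3 head=4 tape=____[z]zz_   (p3,z)→(p0,_,+1)
state=p0 head=5 tape=_____[z]z_   (p0,z)→(p2,z,+1)
state=p2 head=6 tape=_____z[z]_   (p2,z)→(p3,z,-1)
state=p3 head=5 tape=_____[z]z_   (p3,z)→(p0,_,+1)
state=p0 head=6 tape=______[z]_   (p0,z)→(p2,z,+1)
state=p2 head=7 tape=______z[_]
M halts after 31 transitions.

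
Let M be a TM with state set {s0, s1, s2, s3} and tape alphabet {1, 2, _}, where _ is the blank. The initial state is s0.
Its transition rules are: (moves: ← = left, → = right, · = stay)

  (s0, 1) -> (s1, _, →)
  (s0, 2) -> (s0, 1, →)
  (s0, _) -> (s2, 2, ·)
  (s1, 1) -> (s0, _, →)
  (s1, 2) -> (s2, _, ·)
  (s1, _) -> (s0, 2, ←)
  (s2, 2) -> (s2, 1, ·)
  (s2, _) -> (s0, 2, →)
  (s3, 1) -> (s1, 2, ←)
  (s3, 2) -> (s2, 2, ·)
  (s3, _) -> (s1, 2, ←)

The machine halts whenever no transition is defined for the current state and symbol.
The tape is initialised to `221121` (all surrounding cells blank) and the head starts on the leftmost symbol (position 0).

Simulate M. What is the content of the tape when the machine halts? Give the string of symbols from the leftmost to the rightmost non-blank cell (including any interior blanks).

state=s0 head=0 tape=[2]21121_   (s0,2)→(s0,1,→)
state=s0 head=1 tape=1[2]1121_   (s0,2)→(s0,1,→)
state=s0 head=2 tape=11[1]121_   (s0,1)→(s1,_,→)
state=s1 head=3 tape=11_[1]21_   (s1,1)→(s0,_,→)
state=s0 head=4 tape=11__[2]1_   (s0,2)→(s0,1,→)
state=s0 head=5 tape=11__1[1]_   (s0,1)→(s1,_,→)
state=s1 head=6 tape=11__1_[_]   (s1,_)→(s0,2,←)
state=s0 head=5 tape=11__1[_]2   (s0,_)→(s2,2,·)
state=s2 head=5 tape=11__1[2]2   (s2,2)→(s2,1,·)
state=s2 head=5 tape=11__1[1]2
The non-blank tape span at halt is 11__112.

11__112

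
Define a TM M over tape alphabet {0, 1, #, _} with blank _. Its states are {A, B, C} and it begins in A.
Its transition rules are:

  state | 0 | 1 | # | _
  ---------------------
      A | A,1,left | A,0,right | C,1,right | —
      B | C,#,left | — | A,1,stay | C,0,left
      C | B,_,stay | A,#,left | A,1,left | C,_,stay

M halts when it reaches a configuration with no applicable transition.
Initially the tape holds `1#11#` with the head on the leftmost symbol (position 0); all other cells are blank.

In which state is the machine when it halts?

A | [1]#11#_   read 1 → write 0, move right, go to A
A | 0[#]11#_   read # → write 1, move right, go to C
C | 01[1]1#_   read 1 → write #, move left, go to A
A | 0[1]#1#_   read 1 → write 0, move right, go to A
A | 00[#]1#_   read # → write 1, move right, go to C
C | 001[1]#_   read 1 → write #, move left, go to A
A | 00[1]##_   read 1 → write 0, move right, go to A
A | 000[#]#_   read # → write 1, move right, go to C
C | 0001[#]_   read # → write 1, move left, go to A
A | 000[1]1_   read 1 → write 0, move right, go to A
A | 0000[1]_   read 1 → write 0, move right, go to A
A | 00000[_]
No transition is defined for (A, _); M halts in state A.

A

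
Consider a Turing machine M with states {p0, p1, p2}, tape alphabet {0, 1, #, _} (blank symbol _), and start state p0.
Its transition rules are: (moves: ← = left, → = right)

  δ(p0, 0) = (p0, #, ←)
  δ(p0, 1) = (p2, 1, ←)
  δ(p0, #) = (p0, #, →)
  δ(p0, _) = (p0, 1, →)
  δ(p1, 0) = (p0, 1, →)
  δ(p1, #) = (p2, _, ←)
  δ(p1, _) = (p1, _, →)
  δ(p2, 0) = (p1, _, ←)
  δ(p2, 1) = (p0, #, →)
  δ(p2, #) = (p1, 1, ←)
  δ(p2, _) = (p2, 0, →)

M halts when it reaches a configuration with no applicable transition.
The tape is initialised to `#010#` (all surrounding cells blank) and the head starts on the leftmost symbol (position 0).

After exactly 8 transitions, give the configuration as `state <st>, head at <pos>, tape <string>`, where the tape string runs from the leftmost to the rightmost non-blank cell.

p0 | _[#]010#   read # → write #, move →, go to p0
p0 | _#[0]10#   read 0 → write #, move ←, go to p0
p0 | _[#]#10#   read # → write #, move →, go to p0
p0 | _#[#]10#   read # → write #, move →, go to p0
p0 | _##[1]0#   read 1 → write 1, move ←, go to p2
p2 | _#[#]10#   read # → write 1, move ←, go to p1
p1 | _[#]110#   read # → write _, move ←, go to p2
p2 | [_]_110#   read _ → write 0, move →, go to p2
p2 | 0[_]110#
After 8 steps: state p2, head at 0, tape 0_110#.

state p2, head at 0, tape 0_110#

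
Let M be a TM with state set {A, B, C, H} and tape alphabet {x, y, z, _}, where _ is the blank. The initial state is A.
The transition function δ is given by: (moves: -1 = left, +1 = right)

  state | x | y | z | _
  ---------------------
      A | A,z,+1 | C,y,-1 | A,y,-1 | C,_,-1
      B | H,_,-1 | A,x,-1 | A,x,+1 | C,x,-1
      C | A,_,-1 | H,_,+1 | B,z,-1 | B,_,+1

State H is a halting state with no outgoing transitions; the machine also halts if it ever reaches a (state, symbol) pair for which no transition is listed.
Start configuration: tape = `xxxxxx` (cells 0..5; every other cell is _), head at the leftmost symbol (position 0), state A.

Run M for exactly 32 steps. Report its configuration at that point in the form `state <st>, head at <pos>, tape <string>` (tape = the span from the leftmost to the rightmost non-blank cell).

A | [x]xxxxx_   read x → write z, move +1, go to A
A | z[x]xxxx_   read x → write z, move +1, go to A
A | zz[x]xxx_   read x → write z, move +1, go to A
A | zzz[x]xx_   read x → write z, move +1, go to A
A | zzzz[x]x_   read x → write z, move +1, go to A
A | zzzzz[x]_   read x → write z, move +1, go to A
A | zzzzzz[_]   read _ → write _, move -1, go to C
C | zzzzz[z]_   read z → write z, move -1, go to B
B | zzzz[z]z_   read z → write x, move +1, go to A
A | zzzzx[z]_   read z → write y, move -1, go to A
A | zzzz[x]y_   read x → write z, move +1, go to A
A | zzzzz[y]_   read y → write y, move -1, go to C
C | zzzz[z]y_   read z → write z, move -1, go to B
B | zzz[z]zy_   read z → write x, move +1, go to A
A | zzzx[z]y_   read z → write y, move -1, go to A
A | zzz[x]yy_   read x → write z, move +1, go to A
A | zzzz[y]y_   read y → write y, move -1, go to C
C | zzz[z]yy_   read z → write z, move -1, go to B
B | zz[z]zyy_   read z → write x, move +1, go to A
A | zzx[z]yy_   read z → write y, move -1, go to A
A | zz[x]yyy_   read x → write z, move +1, go to A
A | zzz[y]yy_   read y → write y, move -1, go to C
C | zz[z]yyy_   read z → write z, move -1, go to B
B | z[z]zyyy_   read z → write x, move +1, go to A
A | zx[z]yyy_   read z → write y, move -1, go to A
A | z[x]yyyy_   read x → write z, move +1, go to A
A | zz[y]yyy_   read y → write y, move -1, go to C
C | z[z]yyyy_   read z → write z, move -1, go to B
B | [z]zyyyy_   read z → write x, move +1, go to A
A | x[z]yyyy_   read z → write y, move -1, go to A
A | [x]yyyyy_   read x → write z, move +1, go to A
A | z[y]yyyy_   read y → write y, move -1, go to C
C | [z]yyyyy_
After 32 steps: state C, head at 0, tape zyyyyy.

state C, head at 0, tape zyyyyy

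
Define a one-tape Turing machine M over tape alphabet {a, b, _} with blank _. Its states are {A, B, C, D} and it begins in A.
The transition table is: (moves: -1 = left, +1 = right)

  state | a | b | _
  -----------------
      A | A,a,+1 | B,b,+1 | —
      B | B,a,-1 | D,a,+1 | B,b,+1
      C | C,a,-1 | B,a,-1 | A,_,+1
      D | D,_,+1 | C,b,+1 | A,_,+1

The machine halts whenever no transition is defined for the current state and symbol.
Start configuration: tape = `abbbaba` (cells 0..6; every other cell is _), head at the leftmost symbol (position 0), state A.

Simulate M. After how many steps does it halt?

A | [a]bbbaba__   read a → write a, move +1, go to A
A | a[b]bbaba__   read b → write b, move +1, go to B
B | ab[b]baba__   read b → write a, move +1, go to D
D | aba[b]aba__   read b → write b, move +1, go to C
C | abab[a]ba__   read a → write a, move -1, go to C
C | aba[b]aba__   read b → write a, move -1, go to B
B | ab[a]aaba__   read a → write a, move -1, go to B
B | a[b]aaaba__   read b → write a, move +1, go to D
D | aa[a]aaba__   read a → write _, move +1, go to D
D | aa_[a]aba__   read a → write _, move +1, go to D
D | aa__[a]ba__   read a → write _, move +1, go to D
D | aa___[b]a__   read b → write b, move +1, go to C
C | aa___b[a]__   read a → write a, move -1, go to C
C | aa___[b]a__   read b → write a, move -1, go to B
B | aa__[_]aa__   read _ → write b, move +1, go to B
B | aa__b[a]a__   read a → write a, move -1, go to B
B | aa__[b]aa__   read b → write a, move +1, go to D
D | aa__a[a]a__   read a → write _, move +1, go to D
D | aa__a_[a]__   read a → write _, move +1, go to D
D | aa__a__[_]_   read _ → write _, move +1, go to A
A | aa__a___[_]
M halts after 20 transitions.

20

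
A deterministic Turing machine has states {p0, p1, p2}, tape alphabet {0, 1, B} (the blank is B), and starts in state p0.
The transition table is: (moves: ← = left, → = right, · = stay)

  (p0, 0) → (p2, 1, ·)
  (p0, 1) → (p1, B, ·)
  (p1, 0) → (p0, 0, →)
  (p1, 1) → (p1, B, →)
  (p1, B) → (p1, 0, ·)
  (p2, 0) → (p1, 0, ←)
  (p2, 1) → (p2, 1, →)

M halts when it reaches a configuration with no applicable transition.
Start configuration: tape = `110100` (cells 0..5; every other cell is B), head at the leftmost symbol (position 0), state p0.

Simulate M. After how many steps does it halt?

14

p0 | [1]10100B   read 1 → write B, move ·, go to p1
p1 | [B]10100B   read B → write 0, move ·, go to p1
p1 | [0]10100B   read 0 → write 0, move →, go to p0
p0 | 0[1]0100B   read 1 → write B, move ·, go to p1
p1 | 0[B]0100B   read B → write 0, move ·, go to p1
p1 | 0[0]0100B   read 0 → write 0, move →, go to p0
p0 | 00[0]100B   read 0 → write 1, move ·, go to p2
p2 | 00[1]100B   read 1 → write 1, move →, go to p2
p2 | 001[1]00B   read 1 → write 1, move →, go to p2
p2 | 0011[0]0B   read 0 → write 0, move ←, go to p1
p1 | 001[1]00B   read 1 → write B, move →, go to p1
p1 | 001B[0]0B   read 0 → write 0, move →, go to p0
p0 | 001B0[0]B   read 0 → write 1, move ·, go to p2
p2 | 001B0[1]B   read 1 → write 1, move →, go to p2
p2 | 001B01[B]
M halts after 14 transitions.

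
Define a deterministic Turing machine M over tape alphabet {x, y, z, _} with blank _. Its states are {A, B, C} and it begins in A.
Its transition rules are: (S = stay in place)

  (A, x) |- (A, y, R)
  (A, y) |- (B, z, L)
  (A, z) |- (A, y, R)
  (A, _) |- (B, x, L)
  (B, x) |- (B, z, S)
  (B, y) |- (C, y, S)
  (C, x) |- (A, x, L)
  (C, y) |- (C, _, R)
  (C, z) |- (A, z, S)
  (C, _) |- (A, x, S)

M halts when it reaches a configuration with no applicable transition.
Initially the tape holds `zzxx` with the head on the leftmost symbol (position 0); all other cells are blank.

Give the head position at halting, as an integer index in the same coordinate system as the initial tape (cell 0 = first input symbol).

A | _[z]zxx_   read z → write y, move R, go to A
A | _y[z]xx_   read z → write y, move R, go to A
A | _yy[x]x_   read x → write y, move R, go to A
A | _yyy[x]_   read x → write y, move R, go to A
A | _yyyy[_]   read _ → write x, move L, go to B
B | _yyy[y]x   read y → write y, move S, go to C
C | _yyy[y]x   read y → write _, move R, go to C
C | _yyy_[x]   read x → write x, move L, go to A
A | _yyy[_]x   read _ → write x, move L, go to B
B | _yy[y]xx   read y → write y, move S, go to C
C | _yy[y]xx   read y → write _, move R, go to C
C | _yy_[x]x   read x → write x, move L, go to A
A | _yy[_]xx   read _ → write x, move L, go to B
B | _y[y]xxx   read y → write y, move S, go to C
C | _y[y]xxx   read y → write _, move R, go to C
C | _y_[x]xx   read x → write x, move L, go to A
A | _y[_]xxx   read _ → write x, move L, go to B
B | _[y]xxxx   read y → write y, move S, go to C
C | _[y]xxxx   read y → write _, move R, go to C
C | __[x]xxx   read x → write x, move L, go to A
A | _[_]xxxx   read _ → write x, move L, go to B
B | [_]xxxxx
At halt the head is at cell -1.

-1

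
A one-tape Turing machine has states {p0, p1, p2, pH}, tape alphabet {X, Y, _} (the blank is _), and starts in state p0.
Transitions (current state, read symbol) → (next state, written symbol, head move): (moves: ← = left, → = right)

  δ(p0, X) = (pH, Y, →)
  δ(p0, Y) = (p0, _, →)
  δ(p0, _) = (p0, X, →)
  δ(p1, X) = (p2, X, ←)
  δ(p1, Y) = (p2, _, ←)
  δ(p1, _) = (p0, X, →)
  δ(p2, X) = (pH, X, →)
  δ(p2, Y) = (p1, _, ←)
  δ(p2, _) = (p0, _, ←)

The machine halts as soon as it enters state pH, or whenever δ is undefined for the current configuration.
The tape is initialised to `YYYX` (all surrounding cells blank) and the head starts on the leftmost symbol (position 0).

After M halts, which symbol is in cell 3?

Y

p0 | [Y]YYX_   read Y → write _, move →, go to p0
p0 | _[Y]YX_   read Y → write _, move →, go to p0
p0 | __[Y]X_   read Y → write _, move →, go to p0
p0 | ___[X]_   read X → write Y, move →, go to pH
pH | ___Y[_]
Cell 3 holds Y when M halts.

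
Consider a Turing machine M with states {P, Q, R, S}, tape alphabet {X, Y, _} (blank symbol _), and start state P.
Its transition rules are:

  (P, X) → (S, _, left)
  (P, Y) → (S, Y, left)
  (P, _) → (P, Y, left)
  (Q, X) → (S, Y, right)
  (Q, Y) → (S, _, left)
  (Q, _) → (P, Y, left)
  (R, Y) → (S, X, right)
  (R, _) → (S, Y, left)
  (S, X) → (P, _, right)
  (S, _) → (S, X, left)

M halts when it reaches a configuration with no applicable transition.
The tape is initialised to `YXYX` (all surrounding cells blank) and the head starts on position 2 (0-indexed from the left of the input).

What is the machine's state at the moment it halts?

state=P head=2 tape=YX[Y]X   (P,Y)→(S,Y,left)
state=S head=1 tape=Y[X]YX   (S,X)→(P,_,right)
state=P head=2 tape=Y_[Y]X   (P,Y)→(S,Y,left)
state=S head=1 tape=Y[_]YX   (S,_)→(S,X,left)
state=S head=0 tape=[Y]XYX
No transition is defined for (S, Y); M halts in state S.

S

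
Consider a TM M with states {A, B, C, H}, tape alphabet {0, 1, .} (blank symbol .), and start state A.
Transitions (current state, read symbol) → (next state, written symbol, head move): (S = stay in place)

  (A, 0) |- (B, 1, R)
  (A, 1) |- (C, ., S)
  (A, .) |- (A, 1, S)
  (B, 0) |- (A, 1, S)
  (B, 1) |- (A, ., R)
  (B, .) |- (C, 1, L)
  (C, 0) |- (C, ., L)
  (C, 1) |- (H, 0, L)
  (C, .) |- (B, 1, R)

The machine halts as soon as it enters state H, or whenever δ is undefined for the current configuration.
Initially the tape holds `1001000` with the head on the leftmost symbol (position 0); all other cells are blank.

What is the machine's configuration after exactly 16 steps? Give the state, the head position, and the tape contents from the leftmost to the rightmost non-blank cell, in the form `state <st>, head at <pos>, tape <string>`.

state B, head at 7, tape 111.111

state=A head=0 tape=[1]001000.   (A,1)→(C,.,S)
state=C head=0 tape=[.]001000.   (C,.)→(B,1,R)
state=B head=1 tape=1[0]01000.   (B,0)→(A,1,S)
state=A head=1 tape=1[1]01000.   (A,1)→(C,.,S)
state=C head=1 tape=1[.]01000.   (C,.)→(B,1,R)
state=B head=2 tape=11[0]1000.   (B,0)→(A,1,S)
state=A head=2 tape=11[1]1000.   (A,1)→(C,.,S)
state=C head=2 tape=11[.]1000.   (C,.)→(B,1,R)
state=B head=3 tape=111[1]000.   (B,1)→(A,.,R)
state=A head=4 tape=111.[0]00.   (A,0)→(B,1,R)
state=B head=5 tape=111.1[0]0.   (B,0)→(A,1,S)
state=A head=5 tape=111.1[1]0.   (A,1)→(C,.,S)
state=C head=5 tape=111.1[.]0.   (C,.)→(B,1,R)
state=B head=6 tape=111.11[0].   (B,0)→(A,1,S)
state=A head=6 tape=111.11[1].   (A,1)→(C,.,S)
state=C head=6 tape=111.11[.].   (C,.)→(B,1,R)
state=B head=7 tape=111.111[.]
After 16 steps: state B, head at 7, tape 111.111.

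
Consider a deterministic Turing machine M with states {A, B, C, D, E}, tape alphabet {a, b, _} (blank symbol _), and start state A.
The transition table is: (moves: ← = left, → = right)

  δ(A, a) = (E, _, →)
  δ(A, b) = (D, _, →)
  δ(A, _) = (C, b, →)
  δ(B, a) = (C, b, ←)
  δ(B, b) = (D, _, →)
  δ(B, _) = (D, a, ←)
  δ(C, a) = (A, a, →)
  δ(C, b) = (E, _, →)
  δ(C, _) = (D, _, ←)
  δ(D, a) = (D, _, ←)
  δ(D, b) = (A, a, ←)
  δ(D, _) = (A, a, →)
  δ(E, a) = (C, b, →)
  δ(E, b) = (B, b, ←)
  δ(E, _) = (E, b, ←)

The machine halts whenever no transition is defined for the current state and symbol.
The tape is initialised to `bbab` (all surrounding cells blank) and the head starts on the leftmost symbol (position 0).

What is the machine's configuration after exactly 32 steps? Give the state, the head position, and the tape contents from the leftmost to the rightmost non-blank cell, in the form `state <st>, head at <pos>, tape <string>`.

state C, head at 6, tape baba_bba

A | _[b]bab____   read b → write _, move →, go to D
D | __[b]ab____   read b → write a, move ←, go to A
A | _[_]aab____   read _ → write b, move →, go to C
C | _b[a]ab____   read a → write a, move →, go to A
A | _ba[a]b____   read a → write _, move →, go to E
E | _ba_[b]____   read b → write b, move ←, go to B
B | _ba[_]b____   read _ → write a, move ←, go to D
D | _b[a]ab____   read a → write _, move ←, go to D
D | _[b]_ab____   read b → write a, move ←, go to A
A | [_]a_ab____   read _ → write b, move →, go to C
C | b[a]_ab____   read a → write a, move →, go to A
A | ba[_]ab____   read _ → write b, move →, go to C
C | bab[a]b____   read a → write a, move →, go to A
A | baba[b]____   read b → write _, move →, go to D
D | baba_[_]___   read _ → write a, move →, go to A
A | baba_a[_]__   read _ → write b, move →, go to C
C | baba_ab[_]_   read _ → write _, move ←, go to D
D | baba_a[b]__   read b → write a, move ←, go to A
A | baba_[a]a__   read a → write _, move →, go to E
E | baba__[a]__   read a → write b, move →, go to C
C | baba__b[_]_   read _ → write _, move ←, go to D
D | baba__[b]__   read b → write a, move ←, go to A
A | baba_[_]a__   read _ → write b, move →, go to C
C | baba_b[a]__   read a → write a, move →, go to A
A | baba_ba[_]_   read _ → write b, move →, go to C
C | baba_bab[_]   read _ → write _, move ←, go to D
D | baba_ba[b]_   read b → write a, move ←, go to A
A | baba_b[a]a_   read a → write _, move →, go to E
E | baba_b_[a]_   read a → write b, move →, go to C
C | baba_b_b[_]   read _ → write _, move ←, go to D
D | baba_b_[b]_   read b → write a, move ←, go to A
A | baba_b[_]a_   read _ → write b, move →, go to C
C | baba_bb[a]_
After 32 steps: state C, head at 6, tape baba_bba.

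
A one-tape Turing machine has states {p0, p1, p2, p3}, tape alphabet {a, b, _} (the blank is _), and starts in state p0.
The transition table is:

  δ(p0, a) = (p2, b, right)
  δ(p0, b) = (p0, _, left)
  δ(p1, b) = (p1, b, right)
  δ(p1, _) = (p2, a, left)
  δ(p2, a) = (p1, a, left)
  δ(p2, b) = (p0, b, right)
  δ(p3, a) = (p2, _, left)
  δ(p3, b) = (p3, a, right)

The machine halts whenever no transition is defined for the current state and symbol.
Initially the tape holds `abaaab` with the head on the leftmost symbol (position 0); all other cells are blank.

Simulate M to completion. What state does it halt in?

state=p0 head=0 tape=[a]baaab   (p0,a)→(p2,b,right)
state=p2 head=1 tape=b[b]aaab   (p2,b)→(p0,b,right)
state=p0 head=2 tape=bb[a]aab   (p0,a)→(p2,b,right)
state=p2 head=3 tape=bbb[a]ab   (p2,a)→(p1,a,left)
state=p1 head=2 tape=bb[b]aab   (p1,b)→(p1,b,right)
state=p1 head=3 tape=bbb[a]ab
No transition is defined for (p1, a); M halts in state p1.

p1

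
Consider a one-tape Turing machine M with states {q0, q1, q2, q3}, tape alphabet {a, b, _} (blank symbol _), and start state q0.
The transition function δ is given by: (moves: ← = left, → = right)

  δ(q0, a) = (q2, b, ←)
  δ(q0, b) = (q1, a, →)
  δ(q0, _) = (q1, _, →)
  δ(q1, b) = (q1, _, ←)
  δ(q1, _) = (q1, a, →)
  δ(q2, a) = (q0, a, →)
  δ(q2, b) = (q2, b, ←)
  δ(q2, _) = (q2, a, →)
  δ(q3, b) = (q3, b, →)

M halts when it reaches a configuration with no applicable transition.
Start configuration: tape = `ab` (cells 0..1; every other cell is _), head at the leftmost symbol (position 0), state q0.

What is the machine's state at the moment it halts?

q1

state=q0 head=0 tape=_[a]b   (q0,a)→(q2,b,←)
state=q2 head=-1 tape=[_]bb   (q2,_)→(q2,a,→)
state=q2 head=0 tape=a[b]b   (q2,b)→(q2,b,←)
state=q2 head=-1 tape=[a]bb   (q2,a)→(q0,a,→)
state=q0 head=0 tape=a[b]b   (q0,b)→(q1,a,→)
state=q1 head=1 tape=aa[b]   (q1,b)→(q1,_,←)
state=q1 head=0 tape=a[a]_
No transition is defined for (q1, a); M halts in state q1.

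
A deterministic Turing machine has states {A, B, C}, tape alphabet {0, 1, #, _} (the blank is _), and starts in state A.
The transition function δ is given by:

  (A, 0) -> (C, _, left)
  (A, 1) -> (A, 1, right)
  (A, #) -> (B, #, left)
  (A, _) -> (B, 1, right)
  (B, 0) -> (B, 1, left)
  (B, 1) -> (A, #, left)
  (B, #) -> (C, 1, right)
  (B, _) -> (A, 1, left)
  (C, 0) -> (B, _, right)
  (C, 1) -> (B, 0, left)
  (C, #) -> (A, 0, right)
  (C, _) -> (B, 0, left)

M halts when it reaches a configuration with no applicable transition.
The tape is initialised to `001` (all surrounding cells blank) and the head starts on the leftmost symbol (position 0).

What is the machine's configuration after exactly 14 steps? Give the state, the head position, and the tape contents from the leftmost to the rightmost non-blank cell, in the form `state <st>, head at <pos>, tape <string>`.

state A, head at -2, tape 11_1_01

A | ____[0]01   read 0 → write _, move left, go to C
C | ___[_]_01   read _ → write 0, move left, go to B
B | __[_]0_01   read _ → write 1, move left, go to A
A | _[_]10_01   read _ → write 1, move right, go to B
B | _1[1]0_01   read 1 → write #, move left, go to A
A | _[1]#0_01   read 1 → write 1, move right, go to A
A | _1[#]0_01   read # → write #, move left, go to B
B | _[1]#0_01   read 1 → write #, move left, go to A
A | [_]##0_01   read _ → write 1, move right, go to B
B | 1[#]#0_01   read # → write 1, move right, go to C
C | 11[#]0_01   read # → write 0, move right, go to A
A | 110[0]_01   read 0 → write _, move left, go to C
C | 11[0]__01   read 0 → write _, move right, go to B
B | 11_[_]_01   read _ → write 1, move left, go to A
A | 11[_]1_01
After 14 steps: state A, head at -2, tape 11_1_01.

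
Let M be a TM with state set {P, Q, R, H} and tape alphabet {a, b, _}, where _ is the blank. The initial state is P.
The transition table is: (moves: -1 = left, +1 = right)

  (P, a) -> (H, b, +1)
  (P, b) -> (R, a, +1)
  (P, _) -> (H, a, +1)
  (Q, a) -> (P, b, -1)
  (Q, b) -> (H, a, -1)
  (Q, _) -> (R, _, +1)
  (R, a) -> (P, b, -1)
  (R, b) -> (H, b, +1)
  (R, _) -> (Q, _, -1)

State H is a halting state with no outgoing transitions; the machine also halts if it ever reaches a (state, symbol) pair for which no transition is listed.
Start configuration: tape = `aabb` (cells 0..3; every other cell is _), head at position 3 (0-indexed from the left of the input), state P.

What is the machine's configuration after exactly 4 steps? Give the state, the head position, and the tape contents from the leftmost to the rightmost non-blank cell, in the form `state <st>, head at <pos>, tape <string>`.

P | aab[b]_   read b → write a, move +1, go to R
R | aaba[_]   read _ → write _, move -1, go to Q
Q | aab[a]_   read a → write b, move -1, go to P
P | aa[b]b_   read b → write a, move +1, go to R
R | aaa[b]_
After 4 steps: state R, head at 3, tape aaab.

state R, head at 3, tape aaab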